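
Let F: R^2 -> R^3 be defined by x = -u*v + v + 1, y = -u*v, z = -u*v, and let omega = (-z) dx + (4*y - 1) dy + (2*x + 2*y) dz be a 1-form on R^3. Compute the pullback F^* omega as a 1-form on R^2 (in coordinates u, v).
F^* omega = (v*(7*u*v - 2*v - 1)) du + (u*(7*u*v - v - 1)) dv

Using F^*(f dg) = (f ∘ F) d(g ∘ F), substitute each coordinate x_i by F_i(u, v) in f_i, and replace dx_i by d F_i = (∂F_i/∂u) du + (∂F_i/∂v) dv.
  For the x component: f_1(F) = u*v; d F_1 = (-v) du + (1 - u) dv
  For the y component: f_2(F) = -4*u*v - 1; d F_2 = (-v) du + (-u) dv
  For the z component: f_3(F) = -4*u*v + 2*v + 2; d F_3 = (-v) du + (-u) dv
Combining and collecting du, dv coefficients:
  coeff of du: v*(7*u*v - 2*v - 1)
  coeff of dv: u*(7*u*v - v - 1)
F^* omega = (v*(7*u*v - 2*v - 1)) du + (u*(7*u*v - v - 1)) dv.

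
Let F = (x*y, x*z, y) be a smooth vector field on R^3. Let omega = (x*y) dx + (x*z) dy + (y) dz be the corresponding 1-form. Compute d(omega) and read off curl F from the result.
d(omega) = (1 - x) dy ∧ dz + (0) dz ∧ dx + (-x + z) dx ∧ dy; curl F = (1 - x, 0, -x + z)

d omega = sum_{i<j} (∂f_j/∂x_i - ∂f_i/∂x_j) dx_i ∧ dx_j. Under the identification (dy ∧ dz, dz ∧ dx, dx ∧ dy) ↔ (e_x, e_y, e_z), the coefficients are exactly the components of curl F. Compute:
  ∂R/∂y - ∂Q/∂z = (1) - (x) = 1 - x
  ∂P/∂z - ∂R/∂x = (0) - (0) = 0
  ∂Q/∂x - ∂P/∂y = (z) - (x) = -x + z.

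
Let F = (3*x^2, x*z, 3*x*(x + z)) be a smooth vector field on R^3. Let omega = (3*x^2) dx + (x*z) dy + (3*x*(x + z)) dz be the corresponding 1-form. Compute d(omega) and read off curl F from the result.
d(omega) = (-x) dy ∧ dz + (-6*x - 3*z) dz ∧ dx + (z) dx ∧ dy; curl F = (-x, -6*x - 3*z, z)

d omega = sum_{i<j} (∂f_j/∂x_i - ∂f_i/∂x_j) dx_i ∧ dx_j. Under the identification (dy ∧ dz, dz ∧ dx, dx ∧ dy) ↔ (e_x, e_y, e_z), the coefficients are exactly the components of curl F. Compute:
  ∂R/∂y - ∂Q/∂z = (0) - (x) = -x
  ∂P/∂z - ∂R/∂x = (0) - (6*x + 3*z) = -6*x - 3*z
  ∂Q/∂x - ∂P/∂y = (z) - (0) = z.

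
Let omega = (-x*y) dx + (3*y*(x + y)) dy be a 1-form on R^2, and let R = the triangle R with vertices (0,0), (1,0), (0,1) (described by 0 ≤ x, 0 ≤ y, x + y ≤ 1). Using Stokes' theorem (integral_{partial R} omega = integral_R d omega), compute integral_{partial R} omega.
integral_(partial R) omega = 2/3

Stokes: integral_partial_R omega = integral_R d omega with d omega = (∂Q/∂x - ∂P/∂y) dx ∧ dy.
  ∂Q/∂x = 3*y
  ∂P/∂y = -x
  integrand = ∂Q/∂x - ∂P/∂y = x + 3*y.
Integrating over R: integral_0^1 integral_0^{1-x} (x + 3*y) dy dx = 2/3.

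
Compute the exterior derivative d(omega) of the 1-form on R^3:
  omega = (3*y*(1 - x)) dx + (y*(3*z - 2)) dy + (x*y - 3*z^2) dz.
d(omega) = (3*x - 3) dx ∧ dy + (y) dx ∧ dz + (x - 3*y) dy ∧ dz

For a 1-form omega = sum_i f_i dx_i, the exterior derivative is
  d(omega) = sum_{i < j} (∂f_j/∂x_i - ∂f_i/∂x_j) dx_i ∧ dx_j.
  coefficient of dx ∧ dy: ∂f_2/∂x - ∂f_1/∂y = ∂(y*(3*z - 2))/∂x - ∂(3*y*(1 - x))/∂y = 3*x - 3
  coefficient of dx ∧ dz: ∂f_3/∂x - ∂f_1/∂z = ∂(x*y - 3*z^2)/∂x - ∂(3*y*(1 - x))/∂z = y
  coefficient of dy ∧ dz: ∂f_3/∂y - ∂f_2/∂z = ∂(x*y - 3*z^2)/∂y - ∂(y*(3*z - 2))/∂z = x - 3*y
Assembling: d(omega) = (3*x - 3) dx ∧ dy + (y) dx ∧ dz + (x - 3*y) dy ∧ dz.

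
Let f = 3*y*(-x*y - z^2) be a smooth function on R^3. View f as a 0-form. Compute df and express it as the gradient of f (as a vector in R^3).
df = (-3*y^2) dx + (-6*x*y - 3*z^2) dy + (-6*y*z) dz; grad f = (-3*y^2, -6*x*y - 3*z^2, -6*y*z)

For a 0-form f, d f = (∂f/∂x) dx + (∂f/∂y) dy + (∂f/∂z) dz. The components of the vector representation are exactly the entries of grad f in Cartesian coordinates:
  ∂f/∂x = -3*y^2
  ∂f/∂y = -6*x*y - 3*z^2
  ∂f/∂z = -6*y*z.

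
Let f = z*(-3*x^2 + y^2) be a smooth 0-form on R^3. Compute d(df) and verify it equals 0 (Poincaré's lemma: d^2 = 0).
d(df) = 0

Step 1: df = sum_i (∂f/∂x_i) dx_i = (-6*x*z) dx + (2*y*z) dy + (-3*x^2 + y^2) dz.
Step 2: Apply d again. Using the 1-form formula, the coefficient of dx ∧ dy in d(df) is ∂^2 f/∂x ∂y - ∂^2 f/∂y ∂x = (0) - (0) = 0 (equality of mixed partials for smooth f).
Similarly for dx ∧ dz and dy ∧ dz — all coefficients vanish. So d(df) = 0.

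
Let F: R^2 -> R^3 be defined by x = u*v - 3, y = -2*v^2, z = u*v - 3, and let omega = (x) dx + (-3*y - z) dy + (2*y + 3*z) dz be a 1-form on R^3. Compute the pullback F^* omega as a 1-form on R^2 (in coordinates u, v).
F^* omega = (4*v*(u*v - v^2 - 3)) du + (4*u^2*v - 12*u - 24*v^3 - 12*v) dv

Using F^*(f dg) = (f ∘ F) d(g ∘ F), substitute each coordinate x_i by F_i(u, v) in f_i, and replace dx_i by d F_i = (∂F_i/∂u) du + (∂F_i/∂v) dv.
  For the x component: f_1(F) = u*v - 3; d F_1 = (v) du + (u) dv
  For the y component: f_2(F) = -u*v + 6*v^2 + 3; d F_2 = (0) du + (-4*v) dv
  For the z component: f_3(F) = 3*u*v - 4*v^2 - 9; d F_3 = (v) du + (u) dv
Combining and collecting du, dv coefficients:
  coeff of du: 4*v*(u*v - v^2 - 3)
  coeff of dv: 4*u^2*v - 12*u - 24*v^3 - 12*v
F^* omega = (4*v*(u*v - v^2 - 3)) du + (4*u^2*v - 12*u - 24*v^3 - 12*v) dv.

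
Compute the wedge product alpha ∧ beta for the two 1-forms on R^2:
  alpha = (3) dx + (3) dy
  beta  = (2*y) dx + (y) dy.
alpha ∧ beta = (-3*y) dx ∧ dy

Distribute the wedge, using dx_i ∧ dx_j = -dx_j ∧ dx_i and dx_i ∧ dx_i = 0. For each pair (i, j) with i < j, the coefficient of dx_i ∧ dx_j in alpha ∧ beta is (alpha_i * beta_j - alpha_j * beta_i). Collecting: alpha ∧ beta = (-3*y) dx ∧ dy.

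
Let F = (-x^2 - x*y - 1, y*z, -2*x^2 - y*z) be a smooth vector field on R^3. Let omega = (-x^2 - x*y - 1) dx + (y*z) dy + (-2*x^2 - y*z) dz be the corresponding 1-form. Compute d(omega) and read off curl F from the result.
d(omega) = (-y - z) dy ∧ dz + (4*x) dz ∧ dx + (x) dx ∧ dy; curl F = (-y - z, 4*x, x)

d omega = sum_{i<j} (∂f_j/∂x_i - ∂f_i/∂x_j) dx_i ∧ dx_j. Under the identification (dy ∧ dz, dz ∧ dx, dx ∧ dy) ↔ (e_x, e_y, e_z), the coefficients are exactly the components of curl F. Compute:
  ∂R/∂y - ∂Q/∂z = (-z) - (y) = -y - z
  ∂P/∂z - ∂R/∂x = (0) - (-4*x) = 4*x
  ∂Q/∂x - ∂P/∂y = (0) - (-x) = x.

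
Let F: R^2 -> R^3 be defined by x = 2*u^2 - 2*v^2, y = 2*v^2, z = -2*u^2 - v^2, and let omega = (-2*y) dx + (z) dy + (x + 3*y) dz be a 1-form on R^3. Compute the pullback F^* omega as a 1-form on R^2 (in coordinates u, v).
F^* omega = (8*u*(-u^2 - 4*v^2)) du + (4*v*(-3*u^2 + v^2)) dv

Using F^*(f dg) = (f ∘ F) d(g ∘ F), substitute each coordinate x_i by F_i(u, v) in f_i, and replace dx_i by d F_i = (∂F_i/∂u) du + (∂F_i/∂v) dv.
  For the x component: f_1(F) = -4*v^2; d F_1 = (4*u) du + (-4*v) dv
  For the y component: f_2(F) = -2*u^2 - v^2; d F_2 = (0) du + (4*v) dv
  For the z component: f_3(F) = 2*u^2 + 4*v^2; d F_3 = (-4*u) du + (-2*v) dv
Combining and collecting du, dv coefficients:
  coeff of du: 8*u*(-u^2 - 4*v^2)
  coeff of dv: 4*v*(-3*u^2 + v^2)
F^* omega = (8*u*(-u^2 - 4*v^2)) du + (4*v*(-3*u^2 + v^2)) dv.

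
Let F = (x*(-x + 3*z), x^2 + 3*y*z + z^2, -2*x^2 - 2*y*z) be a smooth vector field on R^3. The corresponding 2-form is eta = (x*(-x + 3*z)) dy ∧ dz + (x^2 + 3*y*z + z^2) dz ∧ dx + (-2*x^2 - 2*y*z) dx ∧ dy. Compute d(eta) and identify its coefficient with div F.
d(eta) = (-2*x - 2*y + 6*z) dx ∧ dy ∧ dz; div F = -2*x - 2*y + 6*z

For a 2-form in R^3 of the form above, applying d gives a 3-form with coefficient ∂P/∂x + ∂Q/∂y + ∂R/∂z:
  ∂P/∂x = -2*x + 3*z
  ∂Q/∂y = 3*z
  ∂R/∂z = -2*y
Sum = -2*x - 2*y + 6*z, which is exactly div F.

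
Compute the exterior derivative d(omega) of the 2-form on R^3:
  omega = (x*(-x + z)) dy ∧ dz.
d(omega) = (-2*x + z) dx ∧ dy ∧ dz

For a 2-form omega = sum_{i<j} g_{ij} dx_i ∧ dx_j, the exterior derivative is
  d(omega) = sum_{i<j} d(g_{ij}) ∧ dx_i ∧ dx_j = sum_{i<j, k} (∂g_{ij}/∂x_k) dx_k ∧ dx_i ∧ dx_j.
Expand each term, using dx_k ∧ dx_i ∧ dx_j = sgn(permutation) dx_{(a)} ∧ dx_{(b)} ∧ dx_{(c)} with (a < b < c) sorted:
  d(x*(-x + z)) includes (∂/∂x)(x*(-x + z)) dx = (-2*x + z) dx, which multiplied by dy ∧ dz gives (-2*x + z) dx ∧ dy ∧ dz
Collecting like 3-forms: d(omega) = (-2*x + z) dx ∧ dy ∧ dz.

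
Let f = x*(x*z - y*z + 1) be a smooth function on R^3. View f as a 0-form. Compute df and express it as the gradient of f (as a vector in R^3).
df = (2*x*z - y*z + 1) dx + (-x*z) dy + (x*(x - y)) dz; grad f = (2*x*z - y*z + 1, -x*z, x*(x - y))

For a 0-form f, d f = (∂f/∂x) dx + (∂f/∂y) dy + (∂f/∂z) dz. The components of the vector representation are exactly the entries of grad f in Cartesian coordinates:
  ∂f/∂x = 2*x*z - y*z + 1
  ∂f/∂y = -x*z
  ∂f/∂z = x*(x - y).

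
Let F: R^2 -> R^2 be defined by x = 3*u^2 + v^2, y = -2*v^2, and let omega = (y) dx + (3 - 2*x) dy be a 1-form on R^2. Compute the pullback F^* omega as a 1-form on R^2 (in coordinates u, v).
F^* omega = (-12*u*v^2) du + (4*v*(6*u^2 + v^2 - 3)) dv

Using F^*(f dg) = (f ∘ F) d(g ∘ F), substitute each coordinate x_i by F_i(u, v) in f_i, and replace dx_i by d F_i = (∂F_i/∂u) du + (∂F_i/∂v) dv.
  For the x component: f_1(F) = -2*v^2; d F_1 = (6*u) du + (2*v) dv
  For the y component: f_2(F) = -6*u^2 - 2*v^2 + 3; d F_2 = (0) du + (-4*v) dv
Combining and collecting du, dv coefficients:
  coeff of du: -12*u*v^2
  coeff of dv: 4*v*(6*u^2 + v^2 - 3)
F^* omega = (-12*u*v^2) du + (4*v*(6*u^2 + v^2 - 3)) dv.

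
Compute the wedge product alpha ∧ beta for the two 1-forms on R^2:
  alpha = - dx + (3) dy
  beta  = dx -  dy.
alpha ∧ beta = (-2) dx ∧ dy

Distribute the wedge, using dx_i ∧ dx_j = -dx_j ∧ dx_i and dx_i ∧ dx_i = 0. For each pair (i, j) with i < j, the coefficient of dx_i ∧ dx_j in alpha ∧ beta is (alpha_i * beta_j - alpha_j * beta_i). Collecting: alpha ∧ beta = (-2) dx ∧ dy.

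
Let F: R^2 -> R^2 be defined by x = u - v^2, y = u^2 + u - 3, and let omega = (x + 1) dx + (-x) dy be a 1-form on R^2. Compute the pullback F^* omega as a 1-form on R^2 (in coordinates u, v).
F^* omega = (-2*u^2 + 2*u*v^2 + 1) du + (2*v*(-u + v^2 - 1)) dv

Using F^*(f dg) = (f ∘ F) d(g ∘ F), substitute each coordinate x_i by F_i(u, v) in f_i, and replace dx_i by d F_i = (∂F_i/∂u) du + (∂F_i/∂v) dv.
  For the x component: f_1(F) = u - v^2 + 1; d F_1 = (1) du + (-2*v) dv
  For the y component: f_2(F) = -u + v^2; d F_2 = (2*u + 1) du + (0) dv
Combining and collecting du, dv coefficients:
  coeff of du: -2*u^2 + 2*u*v^2 + 1
  coeff of dv: 2*v*(-u + v^2 - 1)
F^* omega = (-2*u^2 + 2*u*v^2 + 1) du + (2*v*(-u + v^2 - 1)) dv.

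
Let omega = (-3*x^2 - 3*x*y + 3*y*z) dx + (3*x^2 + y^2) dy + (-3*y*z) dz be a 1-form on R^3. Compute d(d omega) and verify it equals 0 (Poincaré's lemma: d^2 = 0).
d(d omega) = 0

Step 1: d omega = sum_{i<j} (∂f_j/∂x_i - ∂f_i/∂x_j) dx_i ∧ dx_j:
  coeff of dx ∧ dy: 9*x - 3*z
  coeff of dx ∧ dz: -3*y
  coeff of dy ∧ dz: -3*z
Step 2: Apply d again to each 2-form coefficient. The only possible 3-form in R^3 is dx ∧ dy ∧ dz, with coefficient
  ∂(coeff of dy∧dz)/∂x - ∂(coeff of dx∧dz)/∂y + ∂(coeff of dx∧dy)/∂z
  = ∂/∂x (-3*z) - ∂/∂y (-3*y) + ∂/∂z (9*x - 3*z).
Each of these terms simplifies to sums of mixed partials that cancel in pairs. The result is 0 (by equality of mixed partials for smooth functions — Schwarz / Clairaut).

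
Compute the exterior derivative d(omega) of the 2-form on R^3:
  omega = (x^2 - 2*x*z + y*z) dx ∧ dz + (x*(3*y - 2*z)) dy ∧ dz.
d(omega) = (3*y - 3*z) dx ∧ dy ∧ dz

For a 2-form omega = sum_{i<j} g_{ij} dx_i ∧ dx_j, the exterior derivative is
  d(omega) = sum_{i<j} d(g_{ij}) ∧ dx_i ∧ dx_j = sum_{i<j, k} (∂g_{ij}/∂x_k) dx_k ∧ dx_i ∧ dx_j.
Expand each term, using dx_k ∧ dx_i ∧ dx_j = sgn(permutation) dx_{(a)} ∧ dx_{(b)} ∧ dx_{(c)} with (a < b < c) sorted:
  d(x^2 - 2*x*z + y*z) includes (∂/∂y)(x^2 - 2*x*z + y*z) dy = (z) dy, which multiplied by dx ∧ dz gives (-z) dx ∧ dy ∧ dz
  d(x*(3*y - 2*z)) includes (∂/∂x)(x*(3*y - 2*z)) dx = (3*y - 2*z) dx, which multiplied by dy ∧ dz gives (3*y - 2*z) dx ∧ dy ∧ dz
Collecting like 3-forms: d(omega) = (3*y - 3*z) dx ∧ dy ∧ dz.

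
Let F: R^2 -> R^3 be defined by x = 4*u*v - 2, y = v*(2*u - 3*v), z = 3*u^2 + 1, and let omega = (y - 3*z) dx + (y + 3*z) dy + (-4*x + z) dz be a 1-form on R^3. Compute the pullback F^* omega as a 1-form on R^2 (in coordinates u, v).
F^* omega = (18*u^3 - 114*u^2*v + 12*u*v^2 + 54*u - 18*v^3 - 6*v) du + (-18*u^3 - 42*u^2*v - 30*u*v^2 - 6*u + 18*v^3 - 18*v) dv

Using F^*(f dg) = (f ∘ F) d(g ∘ F), substitute each coordinate x_i by F_i(u, v) in f_i, and replace dx_i by d F_i = (∂F_i/∂u) du + (∂F_i/∂v) dv.
  For the x component: f_1(F) = -9*u^2 + 2*u*v - 3*v^2 - 3; d F_1 = (4*v) du + (4*u) dv
  For the y component: f_2(F) = 9*u^2 + 2*u*v - 3*v^2 + 3; d F_2 = (2*v) du + (2*u - 6*v) dv
  For the z component: f_3(F) = 3*u^2 - 16*u*v + 9; d F_3 = (6*u) du + (0) dv
Combining and collecting du, dv coefficients:
  coeff of du: 18*u^3 - 114*u^2*v + 12*u*v^2 + 54*u - 18*v^3 - 6*v
  coeff of dv: -18*u^3 - 42*u^2*v - 30*u*v^2 - 6*u + 18*v^3 - 18*v
F^* omega = (18*u^3 - 114*u^2*v + 12*u*v^2 + 54*u - 18*v^3 - 6*v) du + (-18*u^3 - 42*u^2*v - 30*u*v^2 - 6*u + 18*v^3 - 18*v) dv.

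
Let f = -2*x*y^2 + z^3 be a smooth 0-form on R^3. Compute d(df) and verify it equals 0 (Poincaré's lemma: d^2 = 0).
d(df) = 0

Step 1: df = sum_i (∂f/∂x_i) dx_i = (-2*y^2) dx + (-4*x*y) dy + (3*z^2) dz.
Step 2: Apply d again. Using the 1-form formula, the coefficient of dx ∧ dy in d(df) is ∂^2 f/∂x ∂y - ∂^2 f/∂y ∂x = (-4*y) - (-4*y) = 0 (equality of mixed partials for smooth f).
Similarly for dx ∧ dz and dy ∧ dz — all coefficients vanish. So d(df) = 0.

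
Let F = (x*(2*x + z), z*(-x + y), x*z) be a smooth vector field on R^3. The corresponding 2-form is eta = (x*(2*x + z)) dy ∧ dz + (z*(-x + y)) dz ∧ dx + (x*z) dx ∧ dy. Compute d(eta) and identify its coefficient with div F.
d(eta) = (5*x + 2*z) dx ∧ dy ∧ dz; div F = 5*x + 2*z

For a 2-form in R^3 of the form above, applying d gives a 3-form with coefficient ∂P/∂x + ∂Q/∂y + ∂R/∂z:
  ∂P/∂x = 4*x + z
  ∂Q/∂y = z
  ∂R/∂z = x
Sum = 5*x + 2*z, which is exactly div F.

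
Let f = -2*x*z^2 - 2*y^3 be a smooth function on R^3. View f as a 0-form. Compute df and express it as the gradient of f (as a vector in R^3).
df = (-2*z^2) dx + (-6*y^2) dy + (-4*x*z) dz; grad f = (-2*z^2, -6*y^2, -4*x*z)

For a 0-form f, d f = (∂f/∂x) dx + (∂f/∂y) dy + (∂f/∂z) dz. The components of the vector representation are exactly the entries of grad f in Cartesian coordinates:
  ∂f/∂x = -2*z^2
  ∂f/∂y = -6*y^2
  ∂f/∂z = -4*x*z.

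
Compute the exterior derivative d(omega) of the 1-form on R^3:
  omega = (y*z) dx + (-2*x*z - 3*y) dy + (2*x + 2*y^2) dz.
d(omega) = (-3*z) dx ∧ dy + (2 - y) dx ∧ dz + (2*x + 4*y) dy ∧ dz

For a 1-form omega = sum_i f_i dx_i, the exterior derivative is
  d(omega) = sum_{i < j} (∂f_j/∂x_i - ∂f_i/∂x_j) dx_i ∧ dx_j.
  coefficient of dx ∧ dy: ∂f_2/∂x - ∂f_1/∂y = ∂(-2*x*z - 3*y)/∂x - ∂(y*z)/∂y = -3*z
  coefficient of dx ∧ dz: ∂f_3/∂x - ∂f_1/∂z = ∂(2*x + 2*y^2)/∂x - ∂(y*z)/∂z = 2 - y
  coefficient of dy ∧ dz: ∂f_3/∂y - ∂f_2/∂z = ∂(2*x + 2*y^2)/∂y - ∂(-2*x*z - 3*y)/∂z = 2*x + 4*y
Assembling: d(omega) = (-3*z) dx ∧ dy + (2 - y) dx ∧ dz + (2*x + 4*y) dy ∧ dz.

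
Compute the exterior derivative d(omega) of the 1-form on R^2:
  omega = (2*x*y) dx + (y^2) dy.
d(omega) = (-2*x) dx ∧ dy

For a 1-form omega = sum_i f_i dx_i, the exterior derivative is
  d(omega) = sum_{i < j} (∂f_j/∂x_i - ∂f_i/∂x_j) dx_i ∧ dx_j.
  coefficient of dx ∧ dy: ∂f_2/∂x - ∂f_1/∂y = ∂(y^2)/∂x - ∂(2*x*y)/∂y = -2*x
Assembling: d(omega) = (-2*x) dx ∧ dy.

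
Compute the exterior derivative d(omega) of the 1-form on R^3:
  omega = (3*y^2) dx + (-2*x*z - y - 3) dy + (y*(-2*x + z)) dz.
d(omega) = (-6*y - 2*z) dx ∧ dy + (-2*y) dx ∧ dz + (z) dy ∧ dz

For a 1-form omega = sum_i f_i dx_i, the exterior derivative is
  d(omega) = sum_{i < j} (∂f_j/∂x_i - ∂f_i/∂x_j) dx_i ∧ dx_j.
  coefficient of dx ∧ dy: ∂f_2/∂x - ∂f_1/∂y = ∂(-2*x*z - y - 3)/∂x - ∂(3*y^2)/∂y = -6*y - 2*z
  coefficient of dx ∧ dz: ∂f_3/∂x - ∂f_1/∂z = ∂(y*(-2*x + z))/∂x - ∂(3*y^2)/∂z = -2*y
  coefficient of dy ∧ dz: ∂f_3/∂y - ∂f_2/∂z = ∂(y*(-2*x + z))/∂y - ∂(-2*x*z - y - 3)/∂z = z
Assembling: d(omega) = (-6*y - 2*z) dx ∧ dy + (-2*y) dx ∧ dz + (z) dy ∧ dz.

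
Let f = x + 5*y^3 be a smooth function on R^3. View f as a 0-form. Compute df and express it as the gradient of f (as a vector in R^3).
df = (1) dx + (15*y^2) dy + (0) dz; grad f = (1, 15*y^2, 0)

For a 0-form f, d f = (∂f/∂x) dx + (∂f/∂y) dy + (∂f/∂z) dz. The components of the vector representation are exactly the entries of grad f in Cartesian coordinates:
  ∂f/∂x = 1
  ∂f/∂y = 15*y^2
  ∂f/∂z = 0.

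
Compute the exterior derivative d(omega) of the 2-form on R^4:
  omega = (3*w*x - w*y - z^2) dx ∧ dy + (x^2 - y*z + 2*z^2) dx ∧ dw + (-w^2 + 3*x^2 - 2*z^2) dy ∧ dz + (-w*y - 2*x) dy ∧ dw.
d(omega) = (6*x - 2*z) dx ∧ dy ∧ dz + (3*x - y + z - 2) dx ∧ dy ∧ dw + (y - 4*z) dx ∧ dz ∧ dw + (-2*w) dy ∧ dz ∧ dw

For a 2-form omega = sum_{i<j} g_{ij} dx_i ∧ dx_j, the exterior derivative is
  d(omega) = sum_{i<j} d(g_{ij}) ∧ dx_i ∧ dx_j = sum_{i<j, k} (∂g_{ij}/∂x_k) dx_k ∧ dx_i ∧ dx_j.
Expand each term, using dx_k ∧ dx_i ∧ dx_j = sgn(permutation) dx_{(a)} ∧ dx_{(b)} ∧ dx_{(c)} with (a < b < c) sorted:
  d(3*w*x - w*y - z^2) includes (∂/∂z)(3*w*x - w*y - z^2) dz = (-2*z) dz, which multiplied by dx ∧ dy gives (-2*z) dx ∧ dy ∧ dz
  d(3*w*x - w*y - z^2) includes (∂/∂w)(3*w*x - w*y - z^2) dw = (3*x - y) dw, which multiplied by dx ∧ dy gives (3*x - y) dx ∧ dy ∧ dw
  d(x^2 - y*z + 2*z^2) includes (∂/∂y)(x^2 - y*z + 2*z^2) dy = (-z) dy, which multiplied by dx ∧ dw gives (z) dx ∧ dy ∧ dw
  d(x^2 - y*z + 2*z^2) includes (∂/∂z)(x^2 - y*z + 2*z^2) dz = (-y + 4*z) dz, which multiplied by dx ∧ dw gives (y - 4*z) dx ∧ dz ∧ dw
  d(-w^2 + 3*x^2 - 2*z^2) includes (∂/∂x)(-w^2 + 3*x^2 - 2*z^2) dx = (6*x) dx, which multiplied by dy ∧ dz gives (6*x) dx ∧ dy ∧ dz
  d(-w^2 + 3*x^2 - 2*z^2) includes (∂/∂w)(-w^2 + 3*x^2 - 2*z^2) dw = (-2*w) dw, which multiplied by dy ∧ dz gives (-2*w) dy ∧ dz ∧ dw
  d(-w*y - 2*x) includes (∂/∂x)(-w*y - 2*x) dx = (-2) dx, which multiplied by dy ∧ dw gives (-2) dx ∧ dy ∧ dw
Collecting like 3-forms: d(omega) = (6*x - 2*z) dx ∧ dy ∧ dz + (3*x - y + z - 2) dx ∧ dy ∧ dw + (y - 4*z) dx ∧ dz ∧ dw + (-2*w) dy ∧ dz ∧ dw.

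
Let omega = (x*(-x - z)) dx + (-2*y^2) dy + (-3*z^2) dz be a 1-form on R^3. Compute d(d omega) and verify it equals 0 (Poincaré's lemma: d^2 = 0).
d(d omega) = 0

Step 1: d omega = sum_{i<j} (∂f_j/∂x_i - ∂f_i/∂x_j) dx_i ∧ dx_j:
  coeff of dx ∧ dy: 0
  coeff of dx ∧ dz: x
  coeff of dy ∧ dz: 0
Step 2: Apply d again to each 2-form coefficient. The only possible 3-form in R^3 is dx ∧ dy ∧ dz, with coefficient
  ∂(coeff of dy∧dz)/∂x - ∂(coeff of dx∧dz)/∂y + ∂(coeff of dx∧dy)/∂z
  = ∂/∂x (0) - ∂/∂y (x) + ∂/∂z (0).
Each of these terms simplifies to sums of mixed partials that cancel in pairs. The result is 0 (by equality of mixed partials for smooth functions — Schwarz / Clairaut).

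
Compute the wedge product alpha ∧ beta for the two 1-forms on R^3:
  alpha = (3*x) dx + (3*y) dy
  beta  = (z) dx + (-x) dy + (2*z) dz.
alpha ∧ beta = (-3*x^2 - 3*y*z) dx ∧ dy + (6*x*z) dx ∧ dz + (6*y*z) dy ∧ dz

Distribute the wedge, using dx_i ∧ dx_j = -dx_j ∧ dx_i and dx_i ∧ dx_i = 0. For each pair (i, j) with i < j, the coefficient of dx_i ∧ dx_j in alpha ∧ beta is (alpha_i * beta_j - alpha_j * beta_i). Collecting: alpha ∧ beta = (-3*x^2 - 3*y*z) dx ∧ dy + (6*x*z) dx ∧ dz + (6*y*z) dy ∧ dz.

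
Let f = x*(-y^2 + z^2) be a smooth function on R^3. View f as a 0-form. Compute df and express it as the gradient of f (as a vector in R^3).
df = (-y^2 + z^2) dx + (-2*x*y) dy + (2*x*z) dz; grad f = (-y^2 + z^2, -2*x*y, 2*x*z)

For a 0-form f, d f = (∂f/∂x) dx + (∂f/∂y) dy + (∂f/∂z) dz. The components of the vector representation are exactly the entries of grad f in Cartesian coordinates:
  ∂f/∂x = -y^2 + z^2
  ∂f/∂y = -2*x*y
  ∂f/∂z = 2*x*z.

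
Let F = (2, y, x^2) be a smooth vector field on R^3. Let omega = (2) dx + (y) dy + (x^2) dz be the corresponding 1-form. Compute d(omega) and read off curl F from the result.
d(omega) = (0) dy ∧ dz + (-2*x) dz ∧ dx + (0) dx ∧ dy; curl F = (0, -2*x, 0)

d omega = sum_{i<j} (∂f_j/∂x_i - ∂f_i/∂x_j) dx_i ∧ dx_j. Under the identification (dy ∧ dz, dz ∧ dx, dx ∧ dy) ↔ (e_x, e_y, e_z), the coefficients are exactly the components of curl F. Compute:
  ∂R/∂y - ∂Q/∂z = (0) - (0) = 0
  ∂P/∂z - ∂R/∂x = (0) - (2*x) = -2*x
  ∂Q/∂x - ∂P/∂y = (0) - (0) = 0.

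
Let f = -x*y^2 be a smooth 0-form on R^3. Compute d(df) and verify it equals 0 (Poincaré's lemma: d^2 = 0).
d(df) = 0

Step 1: df = sum_i (∂f/∂x_i) dx_i = (-y^2) dx + (-2*x*y) dy + (0) dz.
Step 2: Apply d again. Using the 1-form formula, the coefficient of dx ∧ dy in d(df) is ∂^2 f/∂x ∂y - ∂^2 f/∂y ∂x = (-2*y) - (-2*y) = 0 (equality of mixed partials for smooth f).
Similarly for dx ∧ dz and dy ∧ dz — all coefficients vanish. So d(df) = 0.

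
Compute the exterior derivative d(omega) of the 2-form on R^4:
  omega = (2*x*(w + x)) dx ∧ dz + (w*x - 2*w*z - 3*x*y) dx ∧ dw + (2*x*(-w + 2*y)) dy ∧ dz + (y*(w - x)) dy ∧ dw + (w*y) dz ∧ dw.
d(omega) = (2*w + 2*x) dx ∧ dz ∧ dw + (3*x - y) dx ∧ dy ∧ dw + (-2*w + 4*y) dx ∧ dy ∧ dz + (w - 2*x) dy ∧ dz ∧ dw

For a 2-form omega = sum_{i<j} g_{ij} dx_i ∧ dx_j, the exterior derivative is
  d(omega) = sum_{i<j} d(g_{ij}) ∧ dx_i ∧ dx_j = sum_{i<j, k} (∂g_{ij}/∂x_k) dx_k ∧ dx_i ∧ dx_j.
Expand each term, using dx_k ∧ dx_i ∧ dx_j = sgn(permutation) dx_{(a)} ∧ dx_{(b)} ∧ dx_{(c)} with (a < b < c) sorted:
  d(2*x*(w + x)) includes (∂/∂w)(2*x*(w + x)) dw = (2*x) dw, which multiplied by dx ∧ dz gives (2*x) dx ∧ dz ∧ dw
  d(w*x - 2*w*z - 3*x*y) includes (∂/∂y)(w*x - 2*w*z - 3*x*y) dy = (-3*x) dy, which multiplied by dx ∧ dw gives (3*x) dx ∧ dy ∧ dw
  d(w*x - 2*w*z - 3*x*y) includes (∂/∂z)(w*x - 2*w*z - 3*x*y) dz = (-2*w) dz, which multiplied by dx ∧ dw gives (2*w) dx ∧ dz ∧ dw
  d(2*x*(-w + 2*y)) includes (∂/∂x)(2*x*(-w + 2*y)) dx = (-2*w + 4*y) dx, which multiplied by dy ∧ dz gives (-2*w + 4*y) dx ∧ dy ∧ dz
  d(2*x*(-w + 2*y)) includes (∂/∂w)(2*x*(-w + 2*y)) dw = (-2*x) dw, which multiplied by dy ∧ dz gives (-2*x) dy ∧ dz ∧ dw
  d(y*(w - x)) includes (∂/∂x)(y*(w - x)) dx = (-y) dx, which multiplied by dy ∧ dw gives (-y) dx ∧ dy ∧ dw
  d(w*y) includes (∂/∂y)(w*y) dy = (w) dy, which multiplied by dz ∧ dw gives (w) dy ∧ dz ∧ dw
Collecting like 3-forms: d(omega) = (2*w + 2*x) dx ∧ dz ∧ dw + (3*x - y) dx ∧ dy ∧ dw + (-2*w + 4*y) dx ∧ dy ∧ dz + (w - 2*x) dy ∧ dz ∧ dw.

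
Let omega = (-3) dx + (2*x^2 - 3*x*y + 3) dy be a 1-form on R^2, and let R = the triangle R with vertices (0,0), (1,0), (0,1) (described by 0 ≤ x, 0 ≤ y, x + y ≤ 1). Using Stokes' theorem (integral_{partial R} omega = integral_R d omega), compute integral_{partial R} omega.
integral_(partial R) omega = 1/6

Stokes: integral_partial_R omega = integral_R d omega with d omega = (∂Q/∂x - ∂P/∂y) dx ∧ dy.
  ∂Q/∂x = 4*x - 3*y
  ∂P/∂y = 0
  integrand = ∂Q/∂x - ∂P/∂y = 4*x - 3*y.
Integrating over R: integral_0^1 integral_0^{1-x} (4*x - 3*y) dy dx = 1/6.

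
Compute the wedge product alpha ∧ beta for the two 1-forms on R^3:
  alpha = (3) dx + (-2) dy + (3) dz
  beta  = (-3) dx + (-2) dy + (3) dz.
alpha ∧ beta = (-12) dx ∧ dy + (18) dx ∧ dz

Distribute the wedge, using dx_i ∧ dx_j = -dx_j ∧ dx_i and dx_i ∧ dx_i = 0. For each pair (i, j) with i < j, the coefficient of dx_i ∧ dx_j in alpha ∧ beta is (alpha_i * beta_j - alpha_j * beta_i). Collecting: alpha ∧ beta = (-12) dx ∧ dy + (18) dx ∧ dz.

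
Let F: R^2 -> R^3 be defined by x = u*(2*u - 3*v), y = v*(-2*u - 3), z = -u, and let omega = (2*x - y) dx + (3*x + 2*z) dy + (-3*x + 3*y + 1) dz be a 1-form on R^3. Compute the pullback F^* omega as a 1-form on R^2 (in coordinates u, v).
F^* omega = (16*u^3 - 40*u^2*v + 6*u^2 + 30*u*v^2 + 13*u*v - 9*v^2 + 9*v - 1) du + (2*u*(-12*u^2 + 15*u*v - 7*u + 9*v + 3)) dv

Using F^*(f dg) = (f ∘ F) d(g ∘ F), substitute each coordinate x_i by F_i(u, v) in f_i, and replace dx_i by d F_i = (∂F_i/∂u) du + (∂F_i/∂v) dv.
  For the x component: f_1(F) = 4*u^2 - 4*u*v + 3*v; d F_1 = (4*u - 3*v) du + (-3*u) dv
  For the y component: f_2(F) = u*(6*u - 9*v - 2); d F_2 = (-2*v) du + (-2*u - 3) dv
  For the z component: f_3(F) = -6*u^2 + 3*u*v - 9*v + 1; d F_3 = (-1) du + (0) dv
Combining and collecting du, dv coefficients:
  coeff of du: 16*u^3 - 40*u^2*v + 6*u^2 + 30*u*v^2 + 13*u*v - 9*v^2 + 9*v - 1
  coeff of dv: 2*u*(-12*u^2 + 15*u*v - 7*u + 9*v + 3)
F^* omega = (16*u^3 - 40*u^2*v + 6*u^2 + 30*u*v^2 + 13*u*v - 9*v^2 + 9*v - 1) du + (2*u*(-12*u^2 + 15*u*v - 7*u + 9*v + 3)) dv.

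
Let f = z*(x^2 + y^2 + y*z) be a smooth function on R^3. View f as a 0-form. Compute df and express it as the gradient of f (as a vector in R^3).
df = (2*x*z) dx + (z*(2*y + z)) dy + (x^2 + y^2 + 2*y*z) dz; grad f = (2*x*z, z*(2*y + z), x^2 + y^2 + 2*y*z)

For a 0-form f, d f = (∂f/∂x) dx + (∂f/∂y) dy + (∂f/∂z) dz. The components of the vector representation are exactly the entries of grad f in Cartesian coordinates:
  ∂f/∂x = 2*x*z
  ∂f/∂y = z*(2*y + z)
  ∂f/∂z = x^2 + y^2 + 2*y*z.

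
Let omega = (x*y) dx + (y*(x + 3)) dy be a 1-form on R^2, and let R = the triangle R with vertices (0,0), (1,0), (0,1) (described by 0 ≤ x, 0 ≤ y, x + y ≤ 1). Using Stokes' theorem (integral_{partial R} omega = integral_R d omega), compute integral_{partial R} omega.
integral_(partial R) omega = 0

Stokes: integral_partial_R omega = integral_R d omega with d omega = (∂Q/∂x - ∂P/∂y) dx ∧ dy.
  ∂Q/∂x = y
  ∂P/∂y = x
  integrand = ∂Q/∂x - ∂P/∂y = -x + y.
Integrating over R: integral_0^1 integral_0^{1-x} (-x + y) dy dx = 0.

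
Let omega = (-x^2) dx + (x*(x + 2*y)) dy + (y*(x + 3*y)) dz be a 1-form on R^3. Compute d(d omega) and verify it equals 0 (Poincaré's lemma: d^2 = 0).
d(d omega) = 0

Step 1: d omega = sum_{i<j} (∂f_j/∂x_i - ∂f_i/∂x_j) dx_i ∧ dx_j:
  coeff of dx ∧ dy: 2*x + 2*y
  coeff of dx ∧ dz: y
  coeff of dy ∧ dz: x + 6*y
Step 2: Apply d again to each 2-form coefficient. The only possible 3-form in R^3 is dx ∧ dy ∧ dz, with coefficient
  ∂(coeff of dy∧dz)/∂x - ∂(coeff of dx∧dz)/∂y + ∂(coeff of dx∧dy)/∂z
  = ∂/∂x (x + 6*y) - ∂/∂y (y) + ∂/∂z (2*x + 2*y).
Each of these terms simplifies to sums of mixed partials that cancel in pairs. The result is 0 (by equality of mixed partials for smooth functions — Schwarz / Clairaut).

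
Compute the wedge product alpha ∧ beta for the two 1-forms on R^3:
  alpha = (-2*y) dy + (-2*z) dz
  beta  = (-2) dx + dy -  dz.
alpha ∧ beta = (-4*y) dx ∧ dy + (2*y + 2*z) dy ∧ dz + (-4*z) dx ∧ dz

Distribute the wedge, using dx_i ∧ dx_j = -dx_j ∧ dx_i and dx_i ∧ dx_i = 0. For each pair (i, j) with i < j, the coefficient of dx_i ∧ dx_j in alpha ∧ beta is (alpha_i * beta_j - alpha_j * beta_i). Collecting: alpha ∧ beta = (-4*y) dx ∧ dy + (2*y + 2*z) dy ∧ dz + (-4*z) dx ∧ dz.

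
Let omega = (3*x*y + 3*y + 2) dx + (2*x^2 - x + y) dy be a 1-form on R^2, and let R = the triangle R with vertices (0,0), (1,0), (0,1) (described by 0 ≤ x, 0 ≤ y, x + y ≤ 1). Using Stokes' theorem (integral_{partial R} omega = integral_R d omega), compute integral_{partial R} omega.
integral_(partial R) omega = -11/6

Stokes: integral_partial_R omega = integral_R d omega with d omega = (∂Q/∂x - ∂P/∂y) dx ∧ dy.
  ∂Q/∂x = 4*x - 1
  ∂P/∂y = 3*x + 3
  integrand = ∂Q/∂x - ∂P/∂y = x - 4.
Integrating over R: integral_0^1 integral_0^{1-x} (x - 4) dy dx = -11/6.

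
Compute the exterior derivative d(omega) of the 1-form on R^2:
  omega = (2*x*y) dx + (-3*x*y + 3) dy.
d(omega) = (-2*x - 3*y) dx ∧ dy

For a 1-form omega = sum_i f_i dx_i, the exterior derivative is
  d(omega) = sum_{i < j} (∂f_j/∂x_i - ∂f_i/∂x_j) dx_i ∧ dx_j.
  coefficient of dx ∧ dy: ∂f_2/∂x - ∂f_1/∂y = ∂(-3*x*y + 3)/∂x - ∂(2*x*y)/∂y = -2*x - 3*y
Assembling: d(omega) = (-2*x - 3*y) dx ∧ dy.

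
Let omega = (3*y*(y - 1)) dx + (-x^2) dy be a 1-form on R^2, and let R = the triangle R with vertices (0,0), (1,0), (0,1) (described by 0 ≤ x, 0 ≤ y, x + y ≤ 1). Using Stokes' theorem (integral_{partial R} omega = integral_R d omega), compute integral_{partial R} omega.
integral_(partial R) omega = 1/6

Stokes: integral_partial_R omega = integral_R d omega with d omega = (∂Q/∂x - ∂P/∂y) dx ∧ dy.
  ∂Q/∂x = -2*x
  ∂P/∂y = 6*y - 3
  integrand = ∂Q/∂x - ∂P/∂y = -2*x - 6*y + 3.
Integrating over R: integral_0^1 integral_0^{1-x} (-2*x - 6*y + 3) dy dx = 1/6.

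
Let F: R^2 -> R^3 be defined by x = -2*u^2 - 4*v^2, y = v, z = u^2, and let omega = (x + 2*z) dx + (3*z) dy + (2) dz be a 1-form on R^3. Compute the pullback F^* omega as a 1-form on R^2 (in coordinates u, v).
F^* omega = (4*u*(4*v^2 + 1)) du + (3*u^2 + 32*v^3) dv

Using F^*(f dg) = (f ∘ F) d(g ∘ F), substitute each coordinate x_i by F_i(u, v) in f_i, and replace dx_i by d F_i = (∂F_i/∂u) du + (∂F_i/∂v) dv.
  For the x component: f_1(F) = -4*v^2; d F_1 = (-4*u) du + (-8*v) dv
  For the y component: f_2(F) = 3*u^2; d F_2 = (0) du + (1) dv
  For the z component: f_3(F) = 2; d F_3 = (2*u) du + (0) dv
Combining and collecting du, dv coefficients:
  coeff of du: 4*u*(4*v^2 + 1)
  coeff of dv: 3*u^2 + 32*v^3
F^* omega = (4*u*(4*v^2 + 1)) du + (3*u^2 + 32*v^3) dv.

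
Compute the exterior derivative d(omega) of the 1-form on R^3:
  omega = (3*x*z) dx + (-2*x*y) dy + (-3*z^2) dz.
d(omega) = (-2*y) dx ∧ dy + (-3*x) dx ∧ dz

For a 1-form omega = sum_i f_i dx_i, the exterior derivative is
  d(omega) = sum_{i < j} (∂f_j/∂x_i - ∂f_i/∂x_j) dx_i ∧ dx_j.
  coefficient of dx ∧ dy: ∂f_2/∂x - ∂f_1/∂y = ∂(-2*x*y)/∂x - ∂(3*x*z)/∂y = -2*y
  coefficient of dx ∧ dz: ∂f_3/∂x - ∂f_1/∂z = ∂(-3*z^2)/∂x - ∂(3*x*z)/∂z = -3*x
Assembling: d(omega) = (-2*y) dx ∧ dy + (-3*x) dx ∧ dz.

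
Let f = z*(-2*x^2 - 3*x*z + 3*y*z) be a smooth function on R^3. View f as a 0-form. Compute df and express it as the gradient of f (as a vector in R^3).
df = (z*(-4*x - 3*z)) dx + (3*z^2) dy + (-2*x^2 - 6*x*z + 6*y*z) dz; grad f = (z*(-4*x - 3*z), 3*z^2, -2*x^2 - 6*x*z + 6*y*z)

For a 0-form f, d f = (∂f/∂x) dx + (∂f/∂y) dy + (∂f/∂z) dz. The components of the vector representation are exactly the entries of grad f in Cartesian coordinates:
  ∂f/∂x = z*(-4*x - 3*z)
  ∂f/∂y = 3*z^2
  ∂f/∂z = -2*x^2 - 6*x*z + 6*y*z.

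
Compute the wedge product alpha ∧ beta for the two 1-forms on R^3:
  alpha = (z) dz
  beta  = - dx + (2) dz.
alpha ∧ beta = (z) dx ∧ dz

Distribute the wedge, using dx_i ∧ dx_j = -dx_j ∧ dx_i and dx_i ∧ dx_i = 0. For each pair (i, j) with i < j, the coefficient of dx_i ∧ dx_j in alpha ∧ beta is (alpha_i * beta_j - alpha_j * beta_i). Collecting: alpha ∧ beta = (z) dx ∧ dz.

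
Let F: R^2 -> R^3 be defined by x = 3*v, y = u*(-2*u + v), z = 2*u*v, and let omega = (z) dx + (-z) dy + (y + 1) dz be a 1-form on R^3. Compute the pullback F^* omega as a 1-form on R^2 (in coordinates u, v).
F^* omega = (2*v*(2*u^2 + 1)) du + (2*u*(-2*u^2 + 3*v + 1)) dv

Using F^*(f dg) = (f ∘ F) d(g ∘ F), substitute each coordinate x_i by F_i(u, v) in f_i, and replace dx_i by d F_i = (∂F_i/∂u) du + (∂F_i/∂v) dv.
  For the x component: f_1(F) = 2*u*v; d F_1 = (0) du + (3) dv
  For the y component: f_2(F) = -2*u*v; d F_2 = (-4*u + v) du + (u) dv
  For the z component: f_3(F) = -2*u^2 + u*v + 1; d F_3 = (2*v) du + (2*u) dv
Combining and collecting du, dv coefficients:
  coeff of du: 2*v*(2*u^2 + 1)
  coeff of dv: 2*u*(-2*u^2 + 3*v + 1)
F^* omega = (2*v*(2*u^2 + 1)) du + (2*u*(-2*u^2 + 3*v + 1)) dv.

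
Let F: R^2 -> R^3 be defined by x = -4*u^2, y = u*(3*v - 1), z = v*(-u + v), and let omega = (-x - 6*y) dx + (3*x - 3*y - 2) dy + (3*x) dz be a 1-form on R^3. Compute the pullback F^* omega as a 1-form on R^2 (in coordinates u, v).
F^* omega = (-32*u^3 + 120*u^2*v - 36*u^2 - 27*u*v^2 + 18*u*v - 3*u - 6*v + 2) du + (3*u*(-8*u^2 - 17*u*v + 3*u - 2)) dv

Using F^*(f dg) = (f ∘ F) d(g ∘ F), substitute each coordinate x_i by F_i(u, v) in f_i, and replace dx_i by d F_i = (∂F_i/∂u) du + (∂F_i/∂v) dv.
  For the x component: f_1(F) = 2*u*(2*u - 9*v + 3); d F_1 = (-8*u) du + (0) dv
  For the y component: f_2(F) = -12*u^2 - 9*u*v + 3*u - 2; d F_2 = (3*v - 1) du + (3*u) dv
  For the z component: f_3(F) = -12*u^2; d F_3 = (-v) du + (-u + 2*v) dv
Combining and collecting du, dv coefficients:
  coeff of du: -32*u^3 + 120*u^2*v - 36*u^2 - 27*u*v^2 + 18*u*v - 3*u - 6*v + 2
  coeff of dv: 3*u*(-8*u^2 - 17*u*v + 3*u - 2)
F^* omega = (-32*u^3 + 120*u^2*v - 36*u^2 - 27*u*v^2 + 18*u*v - 3*u - 6*v + 2) du + (3*u*(-8*u^2 - 17*u*v + 3*u - 2)) dv.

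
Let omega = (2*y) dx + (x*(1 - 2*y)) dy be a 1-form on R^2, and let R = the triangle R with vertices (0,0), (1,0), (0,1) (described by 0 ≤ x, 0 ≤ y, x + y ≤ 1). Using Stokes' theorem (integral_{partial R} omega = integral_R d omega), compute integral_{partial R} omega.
integral_(partial R) omega = -5/6

Stokes: integral_partial_R omega = integral_R d omega with d omega = (∂Q/∂x - ∂P/∂y) dx ∧ dy.
  ∂Q/∂x = 1 - 2*y
  ∂P/∂y = 2
  integrand = ∂Q/∂x - ∂P/∂y = -2*y - 1.
Integrating over R: integral_0^1 integral_0^{1-x} (-2*y - 1) dy dx = -5/6.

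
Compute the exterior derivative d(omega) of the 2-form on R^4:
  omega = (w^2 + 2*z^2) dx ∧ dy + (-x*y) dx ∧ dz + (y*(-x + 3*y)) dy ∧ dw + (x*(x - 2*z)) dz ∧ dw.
d(omega) = (x + 4*z) dx ∧ dy ∧ dz + (2*w - y) dx ∧ dy ∧ dw + (2*x - 2*z) dx ∧ dz ∧ dw

For a 2-form omega = sum_{i<j} g_{ij} dx_i ∧ dx_j, the exterior derivative is
  d(omega) = sum_{i<j} d(g_{ij}) ∧ dx_i ∧ dx_j = sum_{i<j, k} (∂g_{ij}/∂x_k) dx_k ∧ dx_i ∧ dx_j.
Expand each term, using dx_k ∧ dx_i ∧ dx_j = sgn(permutation) dx_{(a)} ∧ dx_{(b)} ∧ dx_{(c)} with (a < b < c) sorted:
  d(w^2 + 2*z^2) includes (∂/∂z)(w^2 + 2*z^2) dz = (4*z) dz, which multiplied by dx ∧ dy gives (4*z) dx ∧ dy ∧ dz
  d(w^2 + 2*z^2) includes (∂/∂w)(w^2 + 2*z^2) dw = (2*w) dw, which multiplied by dx ∧ dy gives (2*w) dx ∧ dy ∧ dw
  d(-x*y) includes (∂/∂y)(-x*y) dy = (-x) dy, which multiplied by dx ∧ dz gives (x) dx ∧ dy ∧ dz
  d(y*(-x + 3*y)) includes (∂/∂x)(y*(-x + 3*y)) dx = (-y) dx, which multiplied by dy ∧ dw gives (-y) dx ∧ dy ∧ dw
  d(x*(x - 2*z)) includes (∂/∂x)(x*(x - 2*z)) dx = (2*x - 2*z) dx, which multiplied by dz ∧ dw gives (2*x - 2*z) dx ∧ dz ∧ dw
Collecting like 3-forms: d(omega) = (x + 4*z) dx ∧ dy ∧ dz + (2*w - y) dx ∧ dy ∧ dw + (2*x - 2*z) dx ∧ dz ∧ dw.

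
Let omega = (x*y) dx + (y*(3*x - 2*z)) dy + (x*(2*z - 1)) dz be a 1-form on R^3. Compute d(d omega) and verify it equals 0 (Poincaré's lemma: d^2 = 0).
d(d omega) = 0

Step 1: d omega = sum_{i<j} (∂f_j/∂x_i - ∂f_i/∂x_j) dx_i ∧ dx_j:
  coeff of dx ∧ dy: -x + 3*y
  coeff of dx ∧ dz: 2*z - 1
  coeff of dy ∧ dz: 2*y
Step 2: Apply d again to each 2-form coefficient. The only possible 3-form in R^3 is dx ∧ dy ∧ dz, with coefficient
  ∂(coeff of dy∧dz)/∂x - ∂(coeff of dx∧dz)/∂y + ∂(coeff of dx∧dy)/∂z
  = ∂/∂x (2*y) - ∂/∂y (2*z - 1) + ∂/∂z (-x + 3*y).
Each of these terms simplifies to sums of mixed partials that cancel in pairs. The result is 0 (by equality of mixed partials for smooth functions — Schwarz / Clairaut).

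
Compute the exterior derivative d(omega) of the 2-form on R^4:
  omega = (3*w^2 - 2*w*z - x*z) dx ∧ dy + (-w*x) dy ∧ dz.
d(omega) = (-3*w - x) dx ∧ dy ∧ dz + (6*w - 2*z) dx ∧ dy ∧ dw + (-x) dy ∧ dz ∧ dw

For a 2-form omega = sum_{i<j} g_{ij} dx_i ∧ dx_j, the exterior derivative is
  d(omega) = sum_{i<j} d(g_{ij}) ∧ dx_i ∧ dx_j = sum_{i<j, k} (∂g_{ij}/∂x_k) dx_k ∧ dx_i ∧ dx_j.
Expand each term, using dx_k ∧ dx_i ∧ dx_j = sgn(permutation) dx_{(a)} ∧ dx_{(b)} ∧ dx_{(c)} with (a < b < c) sorted:
  d(3*w^2 - 2*w*z - x*z) includes (∂/∂z)(3*w^2 - 2*w*z - x*z) dz = (-2*w - x) dz, which multiplied by dx ∧ dy gives (-2*w - x) dx ∧ dy ∧ dz
  d(3*w^2 - 2*w*z - x*z) includes (∂/∂w)(3*w^2 - 2*w*z - x*z) dw = (6*w - 2*z) dw, which multiplied by dx ∧ dy gives (6*w - 2*z) dx ∧ dy ∧ dw
  d(-w*x) includes (∂/∂x)(-w*x) dx = (-w) dx, which multiplied by dy ∧ dz gives (-w) dx ∧ dy ∧ dz
  d(-w*x) includes (∂/∂w)(-w*x) dw = (-x) dw, which multiplied by dy ∧ dz gives (-x) dy ∧ dz ∧ dw
Collecting like 3-forms: d(omega) = (-3*w - x) dx ∧ dy ∧ dz + (6*w - 2*z) dx ∧ dy ∧ dw + (-x) dy ∧ dz ∧ dw.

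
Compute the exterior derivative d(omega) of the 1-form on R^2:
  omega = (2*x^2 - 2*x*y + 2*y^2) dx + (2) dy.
d(omega) = (2*x - 4*y) dx ∧ dy

For a 1-form omega = sum_i f_i dx_i, the exterior derivative is
  d(omega) = sum_{i < j} (∂f_j/∂x_i - ∂f_i/∂x_j) dx_i ∧ dx_j.
  coefficient of dx ∧ dy: ∂f_2/∂x - ∂f_1/∂y = ∂(2)/∂x - ∂(2*x^2 - 2*x*y + 2*y^2)/∂y = 2*x - 4*y
Assembling: d(omega) = (2*x - 4*y) dx ∧ dy.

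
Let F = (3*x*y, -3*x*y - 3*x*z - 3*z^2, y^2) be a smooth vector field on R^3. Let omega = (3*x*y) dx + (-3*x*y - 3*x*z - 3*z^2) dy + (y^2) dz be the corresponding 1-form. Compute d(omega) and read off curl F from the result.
d(omega) = (3*x + 2*y + 6*z) dy ∧ dz + (0) dz ∧ dx + (-3*x - 3*y - 3*z) dx ∧ dy; curl F = (3*x + 2*y + 6*z, 0, -3*x - 3*y - 3*z)

d omega = sum_{i<j} (∂f_j/∂x_i - ∂f_i/∂x_j) dx_i ∧ dx_j. Under the identification (dy ∧ dz, dz ∧ dx, dx ∧ dy) ↔ (e_x, e_y, e_z), the coefficients are exactly the components of curl F. Compute:
  ∂R/∂y - ∂Q/∂z = (2*y) - (-3*x - 6*z) = 3*x + 2*y + 6*z
  ∂P/∂z - ∂R/∂x = (0) - (0) = 0
  ∂Q/∂x - ∂P/∂y = (-3*y - 3*z) - (3*x) = -3*x - 3*y - 3*z.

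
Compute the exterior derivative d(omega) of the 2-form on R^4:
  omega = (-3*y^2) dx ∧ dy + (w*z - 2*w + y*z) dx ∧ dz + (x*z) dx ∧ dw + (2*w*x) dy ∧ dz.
d(omega) = (2*w - z) dx ∧ dy ∧ dz + (-x + z - 2) dx ∧ dz ∧ dw + (2*x) dy ∧ dz ∧ dw

For a 2-form omega = sum_{i<j} g_{ij} dx_i ∧ dx_j, the exterior derivative is
  d(omega) = sum_{i<j} d(g_{ij}) ∧ dx_i ∧ dx_j = sum_{i<j, k} (∂g_{ij}/∂x_k) dx_k ∧ dx_i ∧ dx_j.
Expand each term, using dx_k ∧ dx_i ∧ dx_j = sgn(permutation) dx_{(a)} ∧ dx_{(b)} ∧ dx_{(c)} with (a < b < c) sorted:
  d(w*z - 2*w + y*z) includes (∂/∂y)(w*z - 2*w + y*z) dy = (z) dy, which multiplied by dx ∧ dz gives (-z) dx ∧ dy ∧ dz
  d(w*z - 2*w + y*z) includes (∂/∂w)(w*z - 2*w + y*z) dw = (z - 2) dw, which multiplied by dx ∧ dz gives (z - 2) dx ∧ dz ∧ dw
  d(x*z) includes (∂/∂z)(x*z) dz = (x) dz, which multiplied by dx ∧ dw gives (-x) dx ∧ dz ∧ dw
  d(2*w*x) includes (∂/∂x)(2*w*x) dx = (2*w) dx, which multiplied by dy ∧ dz gives (2*w) dx ∧ dy ∧ dz
  d(2*w*x) includes (∂/∂w)(2*w*x) dw = (2*x) dw, which multiplied by dy ∧ dz gives (2*x) dy ∧ dz ∧ dw
Collecting like 3-forms: d(omega) = (2*w - z) dx ∧ dy ∧ dz + (-x + z - 2) dx ∧ dz ∧ dw + (2*x) dy ∧ dz ∧ dw.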